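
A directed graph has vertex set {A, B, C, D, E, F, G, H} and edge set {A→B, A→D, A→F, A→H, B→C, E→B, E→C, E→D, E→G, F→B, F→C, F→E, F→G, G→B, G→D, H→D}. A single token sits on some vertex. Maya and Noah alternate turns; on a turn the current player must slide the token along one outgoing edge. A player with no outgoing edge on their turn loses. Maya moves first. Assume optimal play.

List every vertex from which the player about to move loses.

Work bottom-up. With no move the player to move loses. Otherwise the position is W if at least one move leads to an L position for the opponent, and L if every move leads to a W.
Every edge goes from a vertex to one that appears earlier in the order C, D, B, G, E, H, F, A, so processing vertices in that order labels each vertex after all of its successors.
C: no outgoing edge → L
D: no outgoing edge → L
B: reaches L-position C → W
G: reaches L-position D → W
E: reaches L-position D → W
H: reaches L-position D → W
F: reaches L-position C → W
A: reaches L-position D → W
The losing starting vertices are exactly the entries labelled L in this table (2 of them).

C, D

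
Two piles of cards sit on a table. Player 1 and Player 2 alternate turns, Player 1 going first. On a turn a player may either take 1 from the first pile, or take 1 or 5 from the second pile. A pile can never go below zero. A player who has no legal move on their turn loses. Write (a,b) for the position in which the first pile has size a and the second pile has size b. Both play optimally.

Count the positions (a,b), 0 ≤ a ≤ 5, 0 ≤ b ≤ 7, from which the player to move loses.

Build the W/L table. Terminal = L. A non-terminal position is W if it has a move to some L; otherwise it is L.
Every move lowers a or b (never raises either), so fill the grid row by row in increasing a, and left to right within a row: each cell's successors are then already labelled.
      b=0  b=1  b=2  b=3  b=4  b=5  b=6  b=7
a=0:    L    W    L    W    L    W    L    W
a=1:    W    L    W    L    W    L    W    L
a=2:    L    W    L    W    L    W    L    W
a=3:    W    L    W    L    W    L    W    L
a=4:    L    W    L    W    L    W    L    W
a=5:    W    L    W    L    W    L    W    L
Cells with no legal move (terminal, hence L): (0,0).
The remaining L cells, each justified by listing all of its moves:
(0,2): the only move is to (0,1)(W), a W ⇒ L
(0,4): the only move is to (0,3)(W), a W ⇒ L
(0,6): moves to (0,5)(W), (0,1)(W); every one is W ⇒ L
(1,1): moves to (0,1)(W), (1,0)(W); every one is W ⇒ L
(1,3): moves to (0,3)(W), (1,2)(W); every one is W ⇒ L
(1,5): moves to (0,5)(W), (1,4)(W), (1,0)(W); every one is W ⇒ L
(1,7): moves to (0,7)(W), (1,6)(W), (1,2)(W); every one is W ⇒ L
(2,0): the only move is to (1,0)(W), a W ⇒ L
(2,2): moves to (1,2)(W), (2,1)(W); every one is W ⇒ L
(2,4): moves to (1,4)(W), (2,3)(W); every one is W ⇒ L
(2,6): moves to (1,6)(W), (2,5)(W), (2,1)(W); every one is W ⇒ L
(3,1): moves to (2,1)(W), (3,0)(W); every one is W ⇒ L
(3,3): moves to (2,3)(W), (3,2)(W); every one is W ⇒ L
(3,5): moves to (2,5)(W), (3,4)(W), (3,0)(W); every one is W ⇒ L
(3,7): moves to (2,7)(W), (3,6)(W), (3,2)(W); every one is W ⇒ L
(4,0): the only move is to (3,0)(W), a W ⇒ L
(4,2): moves to (3,2)(W), (4,1)(W); every one is W ⇒ L
(4,4): moves to (3,4)(W), (4,3)(W); every one is W ⇒ L
(4,6): moves to (3,6)(W), (4,5)(W), (4,1)(W); every one is W ⇒ L
(5,1): moves to (4,1)(W), (5,0)(W); every one is W ⇒ L
(5,3): moves to (4,3)(W), (5,2)(W); every one is W ⇒ L
(5,5): moves to (4,5)(W), (5,4)(W), (5,0)(W); every one is W ⇒ L
(5,7): moves to (4,7)(W), (5,6)(W), (5,2)(W); every one is W ⇒ L
Every other cell has at least one move into one of the L cells above, so it is W.
L cells per row: a=0: 4, a=1: 4, a=2: 4, a=3: 4, a=4: 4, a=5: 4; total 24.

24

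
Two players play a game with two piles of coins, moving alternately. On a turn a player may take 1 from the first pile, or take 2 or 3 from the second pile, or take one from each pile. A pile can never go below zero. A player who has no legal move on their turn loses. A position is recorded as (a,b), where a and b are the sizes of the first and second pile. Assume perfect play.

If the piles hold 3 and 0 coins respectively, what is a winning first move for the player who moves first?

Move to (2,0).

Build the W/L table. Terminal = L. A non-terminal position is W if it has a move to some L; otherwise it is L.
No move ever increases a pile, so every position that can arise here has a ≤ 3 and b ≤ 0; it is enough to label the cells with 0 ≤ a ≤ 3 and 0 ≤ b ≤ 0.
Every move lowers a or b (never raises either), so fill the grid row by row in increasing a, and left to right within a row: each cell's successors are then already labelled.
      b=0
a=0:    L
a=1:    W
a=2:    L
a=3:    W
Cells with no legal move (terminal, hence L): (0,0).
The remaining L cells, each justified by listing all of its moves:
(2,0): the only move is to (1,0)(W), a W ⇒ L
Every other cell has at least one move into one of the L cells above, so it is W.
From (3,0), the L positions reachable in one move are: (2,0).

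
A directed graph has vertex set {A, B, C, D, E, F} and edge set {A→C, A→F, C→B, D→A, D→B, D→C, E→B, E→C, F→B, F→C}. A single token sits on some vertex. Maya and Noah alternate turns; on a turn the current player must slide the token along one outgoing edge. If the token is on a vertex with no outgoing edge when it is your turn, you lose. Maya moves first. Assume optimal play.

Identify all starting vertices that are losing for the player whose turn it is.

Positions with no move are L. A position that does have a move is losing for the player to move precisely when every available move leads to a winning position for the opponent. Fill in the labels:
Every edge goes from a vertex to one that appears earlier in the order B, C, F, A, E, D, so processing vertices in that order labels each vertex after all of its successors.
B: no outgoing edge → L
C: W (go to B, an L position)
F: W (go to B, an L position)
A: L (options F(W), C(W) are all W)
E: W (go to B, an L position)
D: W (go to A, an L position)
The losing starting vertices are exactly the entries labelled L in this table (2 of them).

A, B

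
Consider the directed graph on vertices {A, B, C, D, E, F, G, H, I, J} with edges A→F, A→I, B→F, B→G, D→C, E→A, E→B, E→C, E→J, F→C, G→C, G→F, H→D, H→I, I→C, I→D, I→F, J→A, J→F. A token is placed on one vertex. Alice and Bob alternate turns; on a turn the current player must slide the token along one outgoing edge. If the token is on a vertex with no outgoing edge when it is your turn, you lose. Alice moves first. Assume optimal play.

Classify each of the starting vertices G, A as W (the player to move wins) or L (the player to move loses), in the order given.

Classify positions by backward induction: terminal positions (no move available) are L. From any other position, the mover wins iff some move reaches an L.
Every edge goes from a vertex to one that appears earlier in the order C, D, F, I, A, G, B, J, H, E, so processing vertices in that order labels each vertex after all of its successors.
C: no outgoing edge → L
D: W (go to C, an L position)
F: W (go to C, an L position)
I: W (go to C, an L position)
A: L (options I(W), F(W) are all W)
G: W (go to C, an L position)
B: L (options G(W), F(W) are all W)
J: W (go to A, an L position)
H: L (options I(W), D(W) are all W)
E: W (go to B, an L position)

G: W, A: L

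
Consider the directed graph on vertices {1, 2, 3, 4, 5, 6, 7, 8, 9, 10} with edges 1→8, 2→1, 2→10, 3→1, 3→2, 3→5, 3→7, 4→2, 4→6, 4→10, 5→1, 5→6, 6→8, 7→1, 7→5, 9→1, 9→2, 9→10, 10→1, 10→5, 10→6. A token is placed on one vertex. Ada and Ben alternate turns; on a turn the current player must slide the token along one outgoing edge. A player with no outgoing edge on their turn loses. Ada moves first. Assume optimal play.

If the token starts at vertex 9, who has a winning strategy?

Classify positions by backward induction: terminal positions (no move available) are L. From any other position, the mover wins iff some move reaches an L.
Every edge goes from a vertex to one that appears earlier in the order 8, 1, 6, 5, 7, 10, 2, 4, 9, 3, so processing vertices in that order labels each vertex after all of its successors.
8: no outgoing edge → L
1: →8(L), so W
6: →8(L), so W
5: →6(W), 1(W) — all W, so L
7: →5(L), so W
10: →5(L), so W
2: →10(W), 1(W) — all W, so L
4: →2(L), so W
9: →2(L), so W
3: →2(L), so W
From 9 Ada can move to 2, reaching an L position.

Ada wins.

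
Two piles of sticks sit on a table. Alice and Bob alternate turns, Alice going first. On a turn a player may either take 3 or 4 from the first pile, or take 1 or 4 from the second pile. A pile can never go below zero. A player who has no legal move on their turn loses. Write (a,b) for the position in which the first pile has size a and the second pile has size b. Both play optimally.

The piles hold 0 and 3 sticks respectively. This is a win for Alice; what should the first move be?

Label each position W (a win for the player to move) or L (a loss). A position with no legal move is L; any other position is W exactly when some move reaches an L, and L when every move reaches a W.
No move ever increases a pile, so every position that can arise here has a ≤ 0 and b ≤ 3; it is enough to label the cells with 0 ≤ a ≤ 0 and 0 ≤ b ≤ 3.
Every move lowers a or b (never raises either), so fill the grid row by row in increasing a, and left to right within a row: each cell's successors are then already labelled.
      b=0  b=1  b=2  b=3
a=0:    L    W    L    W
Cells with no legal move (terminal, hence L): (0,0).
The remaining L cells, each justified by listing all of its moves:
(0,2): L (sole option (0,1)(W) is W)
Every other cell has at least one move into one of the L cells above, so it is W.
From (0,3), the L positions reachable in one move are: (0,2).

Move to (0,2).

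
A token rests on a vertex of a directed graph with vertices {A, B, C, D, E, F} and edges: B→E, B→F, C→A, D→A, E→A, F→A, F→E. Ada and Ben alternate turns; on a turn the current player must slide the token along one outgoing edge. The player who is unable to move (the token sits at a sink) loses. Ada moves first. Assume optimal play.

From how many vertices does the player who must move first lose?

Work bottom-up. With no move the player to move loses. Otherwise the position is W if at least one move leads to an L position for the opponent, and L if every move leads to a W.
Every edge goes from a vertex to one that appears earlier in the order A, D, E, F, C, B, so processing vertices in that order labels each vertex after all of its successors.
A: no outgoing edge → L
D: can move to A, which is L ⇒ W
E: can move to A, which is L ⇒ W
F: can move to A, which is L ⇒ W
C: can move to A, which is L ⇒ W
B: moves to F(W), E(W); every one is W ⇒ L
The L vertices are A, B; that is 2 in all.

2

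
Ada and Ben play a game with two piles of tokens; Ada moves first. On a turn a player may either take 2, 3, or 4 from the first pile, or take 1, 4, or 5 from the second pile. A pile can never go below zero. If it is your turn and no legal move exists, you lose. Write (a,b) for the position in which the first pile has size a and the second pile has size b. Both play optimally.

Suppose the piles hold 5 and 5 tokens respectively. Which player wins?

Build the W/L table. Terminal = L. A non-terminal position is W if it has a move to some L; otherwise it is L.
No move ever increases a pile, so every position that can arise here has a ≤ 5 and b ≤ 5; it is enough to label the cells with 0 ≤ a ≤ 5 and 0 ≤ b ≤ 5.
Every move lowers a or b (never raises either), so fill the grid row by row in increasing a, and left to right within a row: each cell's successors are then already labelled.
      b=0  b=1  b=2  b=3  b=4  b=5
a=0:    L    W    L    W    W    W
a=1:    L    W    L    W    W    W
a=2:    W    L    W    L    W    W
a=3:    W    L    W    L    W    W
a=4:    W    W    W    W    L    W
a=5:    W    W    W    W    L    W
Cells with no legal move (terminal, hence L): (0,0), (1,0).
The remaining L cells, each justified by listing all of its moves:
(0,2): L (sole option (0,1)(W) is W)
(1,2): L (sole option (1,1)(W) is W)
(2,1): L (options (0,1)(W), (2,0)(W) are all W)
(2,3): L (options (0,3)(W), (2,2)(W) are all W)
(3,1): L (options (1,1)(W), (0,1)(W), (3,0)(W) are all W)
(3,3): L (options (1,3)(W), (0,3)(W), (3,2)(W) are all W)
(4,4): L (options (2,4)(W), (1,4)(W), (0,4)(W), (4,3)(W), (4,0)(W) are all W)
(5,4): L (options (3,4)(W), (2,4)(W), (1,4)(W), (5,3)(W), (5,0)(W) are all W)
Every other cell has at least one move into one of the L cells above, so it is W.
The starting position (5,5) is W: Ada should move to (5,4), handing over an L position.

Ada wins.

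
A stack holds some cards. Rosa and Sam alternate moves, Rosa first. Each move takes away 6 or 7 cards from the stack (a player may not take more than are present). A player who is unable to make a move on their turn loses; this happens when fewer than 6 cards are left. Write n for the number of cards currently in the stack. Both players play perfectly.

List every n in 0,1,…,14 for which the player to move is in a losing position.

0, 1, 2, 3, 4, 5, 13, 14

Classify positions by backward induction: terminal positions (no move available) are L. From any other position, the mover wins iff some move reaches an L.
n=0: no move → L
n=1: no move → L
n=2: no move → L
n=3: no move → L
n=4: no move → L
n=5: no move → L
n=6: reaches L-position 0 → W
n=7: reaches L-position 1 → W
n=8: reaches L-position 2 → W
n=9: reaches L-position 3 → W
n=10: reaches L-position 4 → W
n=11: reaches L-position 5 → W
n=12: reaches L-position 5 → W
n=13: only reaches 7(W), 6(W), all W → L
n=14: only reaches 8(W), 7(W), all W → L
The losing starting values of n are exactly the entries labelled L in this table (8 of them).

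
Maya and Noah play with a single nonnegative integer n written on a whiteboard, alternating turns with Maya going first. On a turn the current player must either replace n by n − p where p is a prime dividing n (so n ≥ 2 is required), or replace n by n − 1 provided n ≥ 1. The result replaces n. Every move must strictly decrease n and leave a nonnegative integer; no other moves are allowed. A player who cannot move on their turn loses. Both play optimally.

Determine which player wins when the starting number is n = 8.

Compute win/loss labels from the base case upward. A position with no move is L. Any other position is W if it can reach an L in one move, else L.
n=0: no move → L
n=1: reaches L-position 0 → W
n=2: reaches L-position 0 → W
n=3: reaches L-position 0 → W
n=4: only reaches 2(W), 3(W), all W → L
n=5: reaches L-position 0 → W
n=6: reaches L-position 4 → W
n=7: reaches L-position 0 → W
n=8: only reaches 6(W), 7(W), all W → L
The starting position 8 is L: whatever Maya does, the opponent receives a W position.

Noah wins.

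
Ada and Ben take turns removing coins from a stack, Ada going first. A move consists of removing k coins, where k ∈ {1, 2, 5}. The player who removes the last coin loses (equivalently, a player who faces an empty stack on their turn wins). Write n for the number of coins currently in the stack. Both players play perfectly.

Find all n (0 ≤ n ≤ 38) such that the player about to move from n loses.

1, 4, 7, 10, 13, 16, 19, 22, 25, 28, 31, 34, 37

Positions with no move are W. A position that does have a move is losing for the player to move precisely when every available move leads to a winning position for the opponent. Fill in the labels:
n=0: no move; the opponent has just taken the last coin and therefore loses → W
n=1: the only move is to 0(W), a W ⇒ L
n=2: can move to 1, which is L ⇒ W
n=3: can move to 1, which is L ⇒ W
n=4: moves to 3(W), 2(W); every one is W ⇒ L
n=5: can move to 4, which is L ⇒ W
n=6: can move to 4, which is L ⇒ W
n=7: moves to 6(W), 5(W), 2(W); every one is W ⇒ L
n=8: can move to 7, which is L ⇒ W
n=9: can move to 7, which is L ⇒ W
n=10: moves to 9(W), 8(W), 5(W); every one is W ⇒ L
n=11: can move to 10, which is L ⇒ W
n=12: can move to 10, which is L ⇒ W
n=13: moves to 12(W), 11(W), 8(W); every one is W ⇒ L
n=14: can move to 13, which is L ⇒ W
n=15: can move to 13, which is L ⇒ W
n=16: moves to 15(W), 14(W), 11(W); every one is W ⇒ L
n=17: can move to 16, which is L ⇒ W
n=18: can move to 16, which is L ⇒ W
n=19: moves to 18(W), 17(W), 14(W); every one is W ⇒ L
n=20: can move to 19, which is L ⇒ W
n=21: can move to 19, which is L ⇒ W
n=22: moves to 21(W), 20(W), 17(W); every one is W ⇒ L
n=23: can move to 22, which is L ⇒ W
n=24: can move to 22, which is L ⇒ W
n=25: moves to 24(W), 23(W), 20(W); every one is W ⇒ L
n=26: can move to 25, which is L ⇒ W
n=27: can move to 25, which is L ⇒ W
n=28: moves to 27(W), 26(W), 23(W); every one is W ⇒ L
n=29: can move to 28, which is L ⇒ W
n=30: can move to 28, which is L ⇒ W
n=31: moves to 30(W), 29(W), 26(W); every one is W ⇒ L
n=32: can move to 31, which is L ⇒ W
n=33: can move to 31, which is L ⇒ W
n=34: moves to 33(W), 32(W), 29(W); every one is W ⇒ L
n=35: can move to 34, which is L ⇒ W
n=36: can move to 34, which is L ⇒ W
n=37: moves to 36(W), 35(W), 32(W); every one is W ⇒ L
n=38: can move to 37, which is L ⇒ W
The losing starting values of n are exactly the entries labelled L in this table (13 of them).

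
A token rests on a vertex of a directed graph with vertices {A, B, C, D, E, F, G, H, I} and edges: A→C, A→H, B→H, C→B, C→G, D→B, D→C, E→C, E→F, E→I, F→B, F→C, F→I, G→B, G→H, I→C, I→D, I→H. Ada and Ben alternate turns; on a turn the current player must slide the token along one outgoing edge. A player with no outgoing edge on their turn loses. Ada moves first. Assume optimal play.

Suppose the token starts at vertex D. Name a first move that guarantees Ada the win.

Label each position W (a win for the player to move) or L (a loss). A position with no legal move is L; any other position is W exactly when some move reaches an L, and L when every move reaches a W.
Every edge goes from a vertex to one that appears earlier in the order H, B, G, C, A, D, I, F, E, so processing vertices in that order labels each vertex after all of its successors.
H: no outgoing edge → L
B: W (go to H, an L position)
G: W (go to H, an L position)
C: L (options G(W), B(W) are all W)
A: W (go to C, an L position)
D: W (go to C, an L position)
I: W (go to C, an L position)
F: W (go to C, an L position)
E: W (go to C, an L position)
From D, the L positions reachable in one move are: C.

Move to C.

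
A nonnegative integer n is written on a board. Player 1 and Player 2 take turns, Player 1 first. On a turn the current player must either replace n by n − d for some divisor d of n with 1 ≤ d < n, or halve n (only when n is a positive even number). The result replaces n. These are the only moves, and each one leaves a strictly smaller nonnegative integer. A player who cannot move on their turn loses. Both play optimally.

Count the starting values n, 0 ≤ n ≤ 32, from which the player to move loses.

Work bottom-up. With no move the player to move loses. Otherwise the position is W if at least one move leads to an L position for the opponent, and L if every move leads to a W.
n=0: no move → L
n=1: no move → L
n=2: reaches L-position 1 → W
n=3: only reaches 2(W), which is W → L
n=4: reaches L-position 3 → W
n=5: only reaches 4(W), which is W → L
n=6: reaches L-position 3 → W
n=7: only reaches 6(W), which is W → L
n=8: reaches L-position 7 → W
n=9: only reaches 6(W), 8(W), all W → L
n=10: reaches L-position 5 → W
n=11: only reaches 10(W), which is W → L
n=12: reaches L-position 9 → W
n=13: only reaches 12(W), which is W → L
n=14: reaches L-position 7 → W
n=15: only reaches 10(W), 12(W), 14(W), all W → L
n=16: reaches L-position 15 → W
n=17: only reaches 16(W), which is W → L
n=18: reaches L-position 9 → W
n=19: only reaches 18(W), which is W → L
n=20: reaches L-position 15 → W
n=21: only reaches 14(W), 18(W), 20(W), all W → L
n=22: reaches L-position 11 → W
n=23: only reaches 22(W), which is W → L
n=24: reaches L-position 21 → W
n=25: only reaches 20(W), 24(W), all W → L
n=26: reaches L-position 13 → W
n=27: only reaches 18(W), 24(W), 26(W), all W → L
n=28: reaches L-position 21 → W
n=29: only reaches 28(W), which is W → L
n=30: reaches L-position 15 → W
n=31: only reaches 30(W), which is W → L
n=32: reaches L-position 31 → W
L entries with 0 ≤ n ≤ 32: n = 0, 1, 3, 5, 7, 9, 11, 13, 15, 17, 19, 21, 23, 25, 27, 29, 31; that makes 17.

17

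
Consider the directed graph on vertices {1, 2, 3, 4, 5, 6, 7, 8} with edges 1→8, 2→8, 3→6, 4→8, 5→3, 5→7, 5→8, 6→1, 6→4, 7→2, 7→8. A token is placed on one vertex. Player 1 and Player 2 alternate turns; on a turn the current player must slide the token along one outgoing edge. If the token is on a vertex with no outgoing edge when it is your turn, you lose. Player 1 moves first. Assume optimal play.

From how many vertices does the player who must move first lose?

Label each position W (a win for the player to move) or L (a loss). A position with no legal move is L; any other position is W exactly when some move reaches an L, and L when every move reaches a W.
Every edge goes from a vertex to one that appears earlier in the order 8, 2, 1, 7, 4, 6, 3, 5, so processing vertices in that order labels each vertex after all of its successors.
8: no outgoing edge → L
2: →8(L), so W
1: →8(L), so W
7: →8(L), so W
4: →8(L), so W
6: →4(W), 1(W) — all W, so L
3: →6(L), so W
5: →8(L), so W
The L vertices are 6, 8; that is 2 in all.

2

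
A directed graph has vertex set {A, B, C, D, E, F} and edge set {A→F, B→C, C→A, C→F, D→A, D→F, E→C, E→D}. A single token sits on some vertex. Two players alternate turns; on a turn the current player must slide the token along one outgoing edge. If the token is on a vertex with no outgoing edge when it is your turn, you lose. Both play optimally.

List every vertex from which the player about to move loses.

B, E, F

Build the W/L table. Terminal = L. A non-terminal position is W if it has a move to some L; otherwise it is L.
Every edge goes from a vertex to one that appears earlier in the order F, A, C, D, E, B, so processing vertices in that order labels each vertex after all of its successors.
F: no outgoing edge → L
A: W (go to F, an L position)
C: W (go to F, an L position)
D: W (go to F, an L position)
E: L (options D(W), C(W) are all W)
B: L (sole option C(W) is W)
The losing starting vertices are exactly the entries labelled L in this table (3 of them).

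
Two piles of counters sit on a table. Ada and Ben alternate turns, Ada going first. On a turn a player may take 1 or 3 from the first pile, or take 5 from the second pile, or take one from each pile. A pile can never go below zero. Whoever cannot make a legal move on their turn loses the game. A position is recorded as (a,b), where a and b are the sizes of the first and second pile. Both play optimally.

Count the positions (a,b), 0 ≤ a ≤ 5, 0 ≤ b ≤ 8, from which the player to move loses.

24

Label each position W (a win for the player to move) or L (a loss). A position with no legal move is L; any other position is W exactly when some move reaches an L, and L when every move reaches a W.
Every move lowers a or b (never raises either), so fill the grid row by row in increasing a, and left to right within a row: each cell's successors are then already labelled.
      b=0  b=1  b=2  b=3  b=4  b=5  b=6  b=7  b=8
a=0:    L    L    L    L    L    W    W    W    W
a=1:    W    W    W    W    W    W    L    L    L
a=2:    L    L    L    L    L    W    W    W    W
a=3:    W    W    W    W    W    W    L    L    L
a=4:    L    L    L    L    L    W    W    W    W
a=5:    W    W    W    W    W    W    L    L    L
Cells with no legal move (terminal, hence L): (0,0), (0,1), (0,2), (0,3), (0,4).
The remaining L cells, each justified by listing all of its moves:
(1,6): moves to (0,6)(W), (1,1)(W), (0,5)(W); every one is W ⇒ L
(1,7): moves to (0,7)(W), (1,2)(W), (0,6)(W); every one is W ⇒ L
(1,8): moves to (0,8)(W), (1,3)(W), (0,7)(W); every one is W ⇒ L
(2,0): the only move is to (1,0)(W), a W ⇒ L
(2,1): moves to (1,1)(W), (1,0)(W); every one is W ⇒ L
(2,2): moves to (1,2)(W), (1,1)(W); every one is W ⇒ L
(2,3): moves to (1,3)(W), (1,2)(W); every one is W ⇒ L
(2,4): moves to (1,4)(W), (1,3)(W); every one is W ⇒ L
(3,6): moves to (2,6)(W), (0,6)(W), (3,1)(W), (2,5)(W); every one is W ⇒ L
(3,7): moves to (2,7)(W), (0,7)(W), (3,2)(W), (2,6)(W); every one is W ⇒ L
(3,8): moves to (2,8)(W), (0,8)(W), (3,3)(W), (2,7)(W); every one is W ⇒ L
(4,0): moves to (3,0)(W), (1,0)(W); every one is W ⇒ L
(4,1): moves to (3,1)(W), (1,1)(W), (3,0)(W); every one is W ⇒ L
(4,2): moves to (3,2)(W), (1,2)(W), (3,1)(W); every one is W ⇒ L
(4,3): moves to (3,3)(W), (1,3)(W), (3,2)(W); every one is W ⇒ L
(4,4): moves to (3,4)(W), (1,4)(W), (3,3)(W); every one is W ⇒ L
(5,6): moves to (4,6)(W), (2,6)(W), (5,1)(W), (4,5)(W); every one is W ⇒ L
(5,7): moves to (4,7)(W), (2,7)(W), (5,2)(W), (4,6)(W); every one is W ⇒ L
(5,8): moves to (4,8)(W), (2,8)(W), (5,3)(W), (4,7)(W); every one is W ⇒ L
Every other cell has at least one move into one of the L cells above, so it is W.
L cells per row: a=0: 5, a=1: 3, a=2: 5, a=3: 3, a=4: 5, a=5: 3; total 24.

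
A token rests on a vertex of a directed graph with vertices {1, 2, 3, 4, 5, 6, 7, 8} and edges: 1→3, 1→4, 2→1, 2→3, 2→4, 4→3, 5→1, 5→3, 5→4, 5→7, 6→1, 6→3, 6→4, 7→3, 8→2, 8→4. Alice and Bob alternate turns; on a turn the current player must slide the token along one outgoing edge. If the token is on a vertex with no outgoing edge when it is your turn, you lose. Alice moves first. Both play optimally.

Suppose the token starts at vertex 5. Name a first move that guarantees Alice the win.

Move to 3.

Build the W/L table. Terminal = L. A non-terminal position is W if it has a move to some L; otherwise it is L.
Every edge goes from a vertex to one that appears earlier in the order 3, 7, 4, 1, 6, 2, 8, 5, so processing vertices in that order labels each vertex after all of its successors.
3: no outgoing edge → L
7: W (go to 3, an L position)
4: W (go to 3, an L position)
1: W (go to 3, an L position)
6: W (go to 3, an L position)
2: W (go to 3, an L position)
8: L (options 2(W), 4(W) are all W)
5: W (go to 3, an L position)
From 5, the L positions reachable in one move are: 3.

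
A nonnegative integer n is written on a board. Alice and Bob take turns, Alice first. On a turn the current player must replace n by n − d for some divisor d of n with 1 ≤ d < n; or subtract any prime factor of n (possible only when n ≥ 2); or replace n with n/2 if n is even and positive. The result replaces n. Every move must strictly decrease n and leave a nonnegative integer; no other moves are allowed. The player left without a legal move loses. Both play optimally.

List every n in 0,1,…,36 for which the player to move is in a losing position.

0, 1, 4, 9, 14, 20, 26, 32, 35

Label each position W (a win for the player to move) or L (a loss). A position with no legal move is L; any other position is W exactly when some move reaches an L, and L when every move reaches a W.
n=0: no move → L
n=1: no move → L
n=2: →0(L), so W
n=3: →0(L), so W
n=4: →2(W), 3(W) — all W, so L
n=5: →0(L), so W
n=6: →4(L), so W
n=7: →0(L), so W
n=8: →4(L), so W
n=9: →6(W), 8(W) — all W, so L
n=10: →9(L), so W
n=11: →0(L), so W
n=12: →9(L), so W
n=13: →0(L), so W
n=14: →7(W), 12(W), 13(W) — all W, so L
n=15: →14(L), so W
n=16: →14(L), so W
n=17: →0(L), so W
n=18: →9(L), so W
n=19: →0(L), so W
n=20: →10(W), 15(W), 16(W), 18(W), 19(W) — all W, so L
n=21: →14(L), so W
n=22: →20(L), so W
n=23: →0(L), so W
n=24: →20(L), so W
n=25: →20(L), so W
n=26: →13(W), 24(W), 25(W) — all W, so L
n=27: →26(L), so W
n=28: →14(L), so W
n=29: →0(L), so W
n=30: →20(L), so W
n=31: →0(L), so W
n=32: →16(W), 24(W), 28(W), 30(W), 31(W) — all W, so L
n=33: →32(L), so W
n=34: →32(L), so W
n=35: →28(W), 30(W), 34(W) — all W, so L
n=36: →32(L), so W
The losing starting values of n are exactly the entries labelled L in this table (9 of them).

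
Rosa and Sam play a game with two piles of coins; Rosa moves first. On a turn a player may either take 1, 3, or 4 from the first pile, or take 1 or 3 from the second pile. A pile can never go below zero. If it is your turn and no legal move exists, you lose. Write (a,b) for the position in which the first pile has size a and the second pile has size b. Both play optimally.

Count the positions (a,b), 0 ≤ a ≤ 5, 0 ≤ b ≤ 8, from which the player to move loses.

Build the W/L table. Terminal = L. A non-terminal position is W if it has a move to some L; otherwise it is L.
Every move lowers a or b (never raises either), so fill the grid row by row in increasing a, and left to right within a row: each cell's successors are then already labelled.
      b=0  b=1  b=2  b=3  b=4  b=5  b=6  b=7  b=8
a=0:    L    W    L    W    L    W    L    W    L
a=1:    W    L    W    L    W    L    W    L    W
a=2:    L    W    L    W    L    W    L    W    L
a=3:    W    L    W    L    W    L    W    L    W
a=4:    W    W    W    W    W    W    W    W    W
a=5:    W    W    W    W    W    W    W    W    W
Cells with no legal move (terminal, hence L): (0,0).
The remaining L cells, each justified by listing all of its moves:
(0,2): →(0,1)(W) only, which is W, so L
(0,4): →(0,3)(W), (0,1)(W) — all W, so L
(0,6): →(0,5)(W), (0,3)(W) — all W, so L
(0,8): →(0,7)(W), (0,5)(W) — all W, so L
(1,1): →(0,1)(W), (1,0)(W) — all W, so L
(1,3): →(0,3)(W), (1,2)(W), (1,0)(W) — all W, so L
(1,5): →(0,5)(W), (1,4)(W), (1,2)(W) — all W, so L
(1,7): →(0,7)(W), (1,6)(W), (1,4)(W) — all W, so L
(2,0): →(1,0)(W) only, which is W, so L
(2,2): →(1,2)(W), (2,1)(W) — all W, so L
(2,4): →(1,4)(W), (2,3)(W), (2,1)(W) — all W, so L
(2,6): →(1,6)(W), (2,5)(W), (2,3)(W) — all W, so L
(2,8): →(1,8)(W), (2,7)(W), (2,5)(W) — all W, so L
(3,1): →(2,1)(W), (0,1)(W), (3,0)(W) — all W, so L
(3,3): →(2,3)(W), (0,3)(W), (3,2)(W), (3,0)(W) — all W, so L
(3,5): →(2,5)(W), (0,5)(W), (3,4)(W), (3,2)(W) — all W, so L
(3,7): →(2,7)(W), (0,7)(W), (3,6)(W), (3,4)(W) — all W, so L
Every other cell has at least one move into one of the L cells above, so it is W.
L cells per row: a=0: 5, a=1: 4, a=2: 5, a=3: 4, a=4: 0, a=5: 0; total 18.

18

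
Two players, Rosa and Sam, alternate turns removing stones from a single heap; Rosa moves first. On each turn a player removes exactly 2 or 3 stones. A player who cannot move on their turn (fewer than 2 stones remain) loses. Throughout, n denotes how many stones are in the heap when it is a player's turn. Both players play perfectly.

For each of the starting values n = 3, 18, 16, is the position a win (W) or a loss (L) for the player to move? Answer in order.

Classify positions by backward induction: terminal positions (no move available) are L. From any other position, the mover wins iff some move reaches an L.
n=0: no move → L
n=1: no move → L
n=2: reaches L-position 0 → W
n=3: reaches L-position 1 → W
n=4: reaches L-position 1 → W
n=5: only reaches 3(W), 2(W), all W → L
n=6: only reaches 4(W), 3(W), all W → L
n=7: reaches L-position 5 → W
n=8: reaches L-position 6 → W
n=9: reaches L-position 6 → W
n=10: only reaches 8(W), 7(W), all W → L
n=11: only reaches 9(W), 8(W), all W → L
n=12: reaches L-position 10 → W
n=13: reaches L-position 11 → W
n=14: reaches L-position 11 → W
n=15: only reaches 13(W), 12(W), all W → L
n=16: only reaches 14(W), 13(W), all W → L
n=17: reaches L-position 15 → W
n=18: reaches L-position 16 → W

3: W, 18: W, 16: L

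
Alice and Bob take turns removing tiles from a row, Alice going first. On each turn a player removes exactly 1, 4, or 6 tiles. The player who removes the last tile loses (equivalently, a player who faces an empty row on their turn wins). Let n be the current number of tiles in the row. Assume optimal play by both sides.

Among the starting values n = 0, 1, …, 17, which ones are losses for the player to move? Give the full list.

Use the standard recursion: the mover wins at a terminal position; elsewhere, the mover wins exactly when some move hands the opponent an L position.
n=0: no move; the opponent has just taken the last tile and therefore loses → W
n=1: L (sole option 0(W) is W)
n=2: W (go to 1, an L position)
n=3: L (sole option 2(W) is W)
n=4: W (go to 3, an L position)
n=5: W (go to 1, an L position)
n=6: L (options 5(W), 2(W), 0(W) are all W)
n=7: W (go to 6, an L position)
n=8: L (options 7(W), 4(W), 2(W) are all W)
n=9: W (go to 8, an L position)
n=10: W (go to 6, an L position)
n=11: L (options 10(W), 7(W), 5(W) are all W)
n=12: W (go to 11, an L position)
n=13: L (options 12(W), 9(W), 7(W) are all W)
n=14: W (go to 13, an L position)
n=15: W (go to 11, an L position)
n=16: L (options 15(W), 12(W), 10(W) are all W)
n=17: W (go to 16, an L position)
The losing starting values of n are exactly the entries labelled L in this table (7 of them).

1, 3, 6, 8, 11, 13, 16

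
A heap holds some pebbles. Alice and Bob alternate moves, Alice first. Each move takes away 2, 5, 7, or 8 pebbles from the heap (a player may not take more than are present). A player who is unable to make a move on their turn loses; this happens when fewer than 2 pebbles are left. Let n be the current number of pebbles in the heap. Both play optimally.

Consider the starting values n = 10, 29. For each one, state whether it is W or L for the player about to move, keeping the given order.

Compute win/loss labels from the base case upward. A position with no move is L. Any other position is W if it can reach an L in one move, else L.
n=0: no move → L
n=1: no move → L
n=2: can move to 0, which is L ⇒ W
n=3: can move to 1, which is L ⇒ W
n=4: the only move is to 2(W), a W ⇒ L
n=5: can move to 0, which is L ⇒ W
n=6: can move to 4, which is L ⇒ W
n=7: can move to 0, which is L ⇒ W
n=8: can move to 1, which is L ⇒ W
n=9: can move to 4, which is L ⇒ W
n=10: moves to 8(W), 5(W), 3(W), 2(W); every one is W ⇒ L
n=11: can move to 4, which is L ⇒ W
n=12: can move to 10, which is L ⇒ W
n=13: moves to 11(W), 8(W), 6(W), 5(W); every one is W ⇒ L
n=14: moves to 12(W), 9(W), 7(W), 6(W); every one is W ⇒ L
n=15: can move to 13, which is L ⇒ W
n=16: can move to 14, which is L ⇒ W
n=17: can move to 10, which is L ⇒ W
n=18: can move to 13, which is L ⇒ W
n=19: can move to 14, which is L ⇒ W
n=20: can move to 13, which is L ⇒ W
n=21: can move to 14, which is L ⇒ W
n=22: can move to 14, which is L ⇒ W
n=23: moves to 21(W), 18(W), 16(W), 15(W); every one is W ⇒ L
n=24: moves to 22(W), 19(W), 17(W), 16(W); every one is W ⇒ L
n=25: can move to 23, which is L ⇒ W
n=26: can move to 24, which is L ⇒ W
n=27: moves to 25(W), 22(W), 20(W), 19(W); every one is W ⇒ L
n=28: can move to 23, which is L ⇒ W
n=29: can move to 27, which is L ⇒ W

10: L, 29: W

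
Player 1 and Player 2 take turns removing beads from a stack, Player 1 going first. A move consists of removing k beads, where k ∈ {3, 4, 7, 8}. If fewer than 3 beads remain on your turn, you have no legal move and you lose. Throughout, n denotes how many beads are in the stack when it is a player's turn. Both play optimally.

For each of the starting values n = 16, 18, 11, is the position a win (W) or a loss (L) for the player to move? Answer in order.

16: W, 18: W, 11: L

Classify positions by backward induction: terminal positions (no move available) are L. From any other position, the mover wins iff some move reaches an L.
n=0: no move → L
n=1: no move → L
n=2: no move → L
n=3: →0(L), so W
n=4: →1(L), so W
n=5: →2(L), so W
n=6: →2(L), so W
n=7: →0(L), so W
n=8: →1(L), so W
n=9: →2(L), so W
n=10: →2(L), so W
n=11: →8(W), 7(W), 4(W), 3(W) — all W, so L
n=12: →9(W), 8(W), 5(W), 4(W) — all W, so L
n=13: →10(W), 9(W), 6(W), 5(W) — all W, so L
n=14: →11(L), so W
n=15: →12(L), so W
n=16: →13(L), so W
n=17: →13(L), so W
n=18: →11(L), so W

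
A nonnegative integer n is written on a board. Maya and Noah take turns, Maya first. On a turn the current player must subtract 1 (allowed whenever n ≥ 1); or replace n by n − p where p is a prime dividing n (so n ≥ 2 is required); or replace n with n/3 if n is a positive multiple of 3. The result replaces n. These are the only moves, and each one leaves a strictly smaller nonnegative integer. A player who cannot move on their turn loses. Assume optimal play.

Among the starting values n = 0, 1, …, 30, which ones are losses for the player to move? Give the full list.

0, 4, 8, 14, 18, 22, 25, 27

Work bottom-up. With no move the player to move loses. Otherwise the position is W if at least one move leads to an L position for the opponent, and L if every move leads to a W.
n=0: no move → L
n=1: reaches L-position 0 → W
n=2: reaches L-position 0 → W
n=3: reaches L-position 0 → W
n=4: only reaches 2(W), 3(W), all W → L
n=5: reaches L-position 0 → W
n=6: reaches L-position 4 → W
n=7: reaches L-position 0 → W
n=8: only reaches 6(W), 7(W), all W → L
n=9: reaches L-position 8 → W
n=10: reaches L-position 8 → W
n=11: reaches L-position 0 → W
n=12: reaches L-position 4 → W
n=13: reaches L-position 0 → W
n=14: only reaches 7(W), 12(W), 13(W), all W → L
n=15: reaches L-position 14 → W
n=16: reaches L-position 14 → W
n=17: reaches L-position 0 → W
n=18: only reaches 6(W), 15(W), 16(W), 17(W), all W → L
n=19: reaches L-position 0 → W
n=20: reaches L-position 18 → W
n=21: reaches L-position 14 → W
n=22: only reaches 11(W), 20(W), 21(W), all W → L
n=23: reaches L-position 0 → W
n=24: reaches L-position 8 → W
n=25: only reaches 20(W), 24(W), all W → L
n=26: reaches L-position 25 → W
n=27: only reaches 9(W), 24(W), 26(W), all W → L
n=28: reaches L-position 27 → W
n=29: reaches L-position 0 → W
n=30: reaches L-position 25 → W
The losing starting values of n are exactly the entries labelled L in this table (8 of them).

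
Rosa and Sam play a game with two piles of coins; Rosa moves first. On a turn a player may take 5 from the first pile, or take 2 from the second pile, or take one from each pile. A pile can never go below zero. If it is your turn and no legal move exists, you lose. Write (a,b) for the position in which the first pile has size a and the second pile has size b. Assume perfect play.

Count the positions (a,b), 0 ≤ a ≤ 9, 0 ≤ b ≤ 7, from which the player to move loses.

34

Compute win/loss labels from the base case upward. A position with no move is L. Any other position is W if it can reach an L in one move, else L.
Every move lowers a or b (never raises either), so fill the grid row by row in increasing a, and left to right within a row: each cell's successors are then already labelled.
      b=0  b=1  b=2  b=3  b=4  b=5  b=6  b=7
a=0:    L    L    W    W    L    L    W    W
a=1:    L    W    W    L    L    W    W    L
a=2:    L    W    W    L    W    W    L    L
a=3:    L    W    W    L    W    W    L    W
a=4:    L    W    W    L    W    W    L    W
a=5:    W    W    L    L    W    W    L    W
a=6:    W    L    L    W    W    L    L    W
a=7:    W    L    W    W    L    L    W    W
a=8:    W    L    W    W    L    W    W    L
a=9:    W    L    W    W    L    W    W    L
Cells with no legal move (terminal, hence L): (0,0), (0,1), (1,0), (2,0), (3,0), (4,0).
The remaining L cells, each justified by listing all of its moves:
(0,4): L (sole option (0,2)(W) is W)
(0,5): L (sole option (0,3)(W) is W)
(1,3): L (options (1,1)(W), (0,2)(W) are all W)
(1,4): L (options (1,2)(W), (0,3)(W) are all W)
(1,7): L (options (1,5)(W), (0,6)(W) are all W)
(2,3): L (options (2,1)(W), (1,2)(W) are all W)
(2,6): L (options (2,4)(W), (1,5)(W) are all W)
(2,7): L (options (2,5)(W), (1,6)(W) are all W)
(3,3): L (options (3,1)(W), (2,2)(W) are all W)
(3,6): L (options (3,4)(W), (2,5)(W) are all W)
(4,3): L (options (4,1)(W), (3,2)(W) are all W)
(4,6): L (options (4,4)(W), (3,5)(W) are all W)
(5,2): L (options (0,2)(W), (5,0)(W), (4,1)(W) are all W)
(5,3): L (options (0,3)(W), (5,1)(W), (4,2)(W) are all W)
(5,6): L (options (0,6)(W), (5,4)(W), (4,5)(W) are all W)
(6,1): L (options (1,1)(W), (5,0)(W) are all W)
(6,2): L (options (1,2)(W), (6,0)(W), (5,1)(W) are all W)
(6,5): L (options (1,5)(W), (6,3)(W), (5,4)(W) are all W)
(6,6): L (options (1,6)(W), (6,4)(W), (5,5)(W) are all W)
(7,1): L (options (2,1)(W), (6,0)(W) are all W)
(7,4): L (options (2,4)(W), (7,2)(W), (6,3)(W) are all W)
(7,5): L (options (2,5)(W), (7,3)(W), (6,4)(W) are all W)
(8,1): L (options (3,1)(W), (7,0)(W) are all W)
(8,4): L (options (3,4)(W), (8,2)(W), (7,3)(W) are all W)
(8,7): L (options (3,7)(W), (8,5)(W), (7,6)(W) are all W)
(9,1): L (options (4,1)(W), (8,0)(W) are all W)
(9,4): L (options (4,4)(W), (9,2)(W), (8,3)(W) are all W)
(9,7): L (options (4,7)(W), (9,5)(W), (8,6)(W) are all W)
Every other cell has at least one move into one of the L cells above, so it is W.
L cells per row: a=0: 4, a=1: 4, a=2: 4, a=3: 3, a=4: 3, a=5: 3, a=6: 4, a=7: 3, a=8: 3, a=9: 3; total 34.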